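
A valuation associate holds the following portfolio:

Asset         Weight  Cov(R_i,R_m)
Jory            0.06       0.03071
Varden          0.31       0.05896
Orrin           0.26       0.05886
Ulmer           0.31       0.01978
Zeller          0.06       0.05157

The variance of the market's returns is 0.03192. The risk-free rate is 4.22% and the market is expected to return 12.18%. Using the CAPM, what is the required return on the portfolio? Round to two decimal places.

β_Jory = 0.03071 / 0.03192 = 0.9621
β_Varden = 0.05896 / 0.03192 = 1.8471
β_Orrin = 0.05886 / 0.03192 = 1.8440
β_Ulmer = 0.01978 / 0.03192 = 0.6197
β_Zeller = 0.05157 / 0.03192 = 1.6156
β_P = Σ w_i β_i = 0.06×0.9621 + 0.31×1.8471 + 0.26×1.8440 + 0.31×0.6197 + 0.06×1.6156 = 1.3988
MRP = 12.18% − 4.22% = 7.96%
E(R_P) = R_f + β_P × MRP = 4.22% + 1.3988 × 7.96% = 15.35%

15.35%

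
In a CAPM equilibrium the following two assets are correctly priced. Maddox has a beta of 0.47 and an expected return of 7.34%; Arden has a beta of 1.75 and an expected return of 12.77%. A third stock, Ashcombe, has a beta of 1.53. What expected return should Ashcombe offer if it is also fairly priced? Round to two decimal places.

MRP (SML slope) = (12.77% − 7.34%) / (1.75 − 0.47) = 5.43% / 1.28 = 4.2422%
R_f (intercept) = 7.34% − 0.47 × 4.2422% = 5.3462%
E(R_Ashcombe) = R_f + β × MRP = 5.3462% + 1.53 × 4.2422% = 11.84%

11.84%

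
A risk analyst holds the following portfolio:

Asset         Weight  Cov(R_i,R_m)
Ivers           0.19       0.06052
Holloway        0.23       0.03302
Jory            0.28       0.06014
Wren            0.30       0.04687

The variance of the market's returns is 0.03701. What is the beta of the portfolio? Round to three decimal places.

β_Ivers = 0.06052 / 0.03701 = 1.6352
β_Holloway = 0.03302 / 0.03701 = 0.8922
β_Jory = 0.06014 / 0.03701 = 1.6250
β_Wren = 0.04687 / 0.03701 = 1.2664
β_P = Σ w_i β_i = 0.19×1.6352 + 0.23×0.8922 + 0.28×1.6250 + 0.30×1.2664 = 1.3508

1.351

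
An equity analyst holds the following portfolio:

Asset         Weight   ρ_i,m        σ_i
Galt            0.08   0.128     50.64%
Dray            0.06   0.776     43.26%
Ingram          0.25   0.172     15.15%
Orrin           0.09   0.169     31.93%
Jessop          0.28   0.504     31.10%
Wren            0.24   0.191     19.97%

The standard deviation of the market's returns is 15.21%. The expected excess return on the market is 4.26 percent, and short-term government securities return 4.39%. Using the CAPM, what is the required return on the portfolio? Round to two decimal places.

β_Galt = 0.128 × 50.64% / 15.21% = 0.4262
β_Dray = 0.776 × 43.26% / 15.21% = 2.2071
β_Ingram = 0.172 × 15.15% / 15.21% = 0.1713
β_Orrin = 0.169 × 31.93% / 15.21% = 0.3548
β_Jessop = 0.504 × 31.10% / 15.21% = 1.0305
β_Wren = 0.191 × 19.97% / 15.21% = 0.2508
β_P = Σ w_i β_i = 0.08×0.4262 + 0.06×2.2071 + 0.25×0.1713 + 0.09×0.3548 + 0.28×1.0305 + 0.24×0.2508 = 0.5900
E(R_P) = R_f + β_P × MRP = 4.39% + 0.5900 × 4.26% = 6.90%

6.90%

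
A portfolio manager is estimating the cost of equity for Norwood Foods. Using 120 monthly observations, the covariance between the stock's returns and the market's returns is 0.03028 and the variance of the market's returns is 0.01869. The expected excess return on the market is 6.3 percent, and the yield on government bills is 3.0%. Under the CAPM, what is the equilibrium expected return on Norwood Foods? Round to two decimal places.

β = Cov(R_i, R_m) / Var(R_m) = 0.03028 / 0.01869 = 1.6201
E(R) = R_f + β × MRP = 3.0% + 1.6201 × 6.3% = 13.21%

13.21%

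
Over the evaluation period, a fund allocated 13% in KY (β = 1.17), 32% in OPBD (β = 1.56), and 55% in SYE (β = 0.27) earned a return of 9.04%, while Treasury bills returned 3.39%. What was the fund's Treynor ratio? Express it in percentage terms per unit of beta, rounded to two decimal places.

7.06%

β_P = 0.13×1.17 + 0.32×1.56 + 0.55×0.27 = 0.7998
Treynor = (R_P − R_f) / β_P = (9.04% − 3.39%) / 0.7998 = 5.65% / 0.7998 = 7.06%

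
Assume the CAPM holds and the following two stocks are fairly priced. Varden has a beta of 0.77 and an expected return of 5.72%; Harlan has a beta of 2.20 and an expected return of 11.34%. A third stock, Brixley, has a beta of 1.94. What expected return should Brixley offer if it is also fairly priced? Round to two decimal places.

10.32%

MRP (SML slope) = (11.34% − 5.72%) / (2.20 − 0.77) = 5.62% / 1.43 = 3.9301%
R_f (intercept) = 5.72% − 0.77 × 3.9301% = 2.6938%
E(R_Brixley) = R_f + β × MRP = 2.6938% + 1.94 × 3.9301% = 10.32%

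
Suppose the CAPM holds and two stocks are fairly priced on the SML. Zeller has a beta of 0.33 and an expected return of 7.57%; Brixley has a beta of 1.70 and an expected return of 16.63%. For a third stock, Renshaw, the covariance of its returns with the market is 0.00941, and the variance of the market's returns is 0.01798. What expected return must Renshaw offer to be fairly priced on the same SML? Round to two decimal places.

MRP = (16.63% − 7.57%) / (1.70 − 0.33) = 6.6131%
R_f = 7.57% − 0.33 × 6.6131% = 5.3877%
β_Renshaw = Cov / Var(R_m) = 0.00941 / 0.01798 = 0.5234
E(R_Renshaw) = R_f + β × MRP = 5.3877% + 0.5234 × 6.6131% = 8.85%

8.85%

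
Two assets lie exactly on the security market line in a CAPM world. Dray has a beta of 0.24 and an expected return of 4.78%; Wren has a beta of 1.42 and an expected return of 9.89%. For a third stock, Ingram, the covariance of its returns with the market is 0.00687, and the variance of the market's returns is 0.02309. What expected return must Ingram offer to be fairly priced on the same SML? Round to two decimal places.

5.03%

MRP = (9.89% − 4.78%) / (1.42 − 0.24) = 4.3305%
R_f = 4.78% − 0.24 × 4.3305% = 3.7407%
β_Ingram = Cov / Var(R_m) = 0.00687 / 0.02309 = 0.2975
E(R_Ingram) = R_f + β × MRP = 3.7407% + 0.2975 × 4.3305% = 5.03%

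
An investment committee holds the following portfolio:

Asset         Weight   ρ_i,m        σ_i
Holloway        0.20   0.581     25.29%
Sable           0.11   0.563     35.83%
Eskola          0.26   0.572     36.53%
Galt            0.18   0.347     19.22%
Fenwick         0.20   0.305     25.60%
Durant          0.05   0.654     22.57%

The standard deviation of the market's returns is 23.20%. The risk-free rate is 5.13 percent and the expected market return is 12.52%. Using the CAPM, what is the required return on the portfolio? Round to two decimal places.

β_Holloway = 0.581 × 25.29% / 23.20% = 0.6333
β_Sable = 0.563 × 35.83% / 23.20% = 0.8695
β_Eskola = 0.572 × 36.53% / 23.20% = 0.9007
β_Galt = 0.347 × 19.22% / 23.20% = 0.2875
β_Fenwick = 0.305 × 25.60% / 23.20% = 0.3366
β_Durant = 0.654 × 22.57% / 23.20% = 0.6362
β_P = Σ w_i β_i = 0.20×0.6333 + 0.11×0.8695 + 0.26×0.9007 + 0.18×0.2875 + 0.20×0.3366 + 0.05×0.6362 = 0.6074
MRP = 12.52% − 5.13% = 7.39%
E(R_P) = R_f + β_P × MRP = 5.13% + 0.6074 × 7.39% = 9.62%

9.62%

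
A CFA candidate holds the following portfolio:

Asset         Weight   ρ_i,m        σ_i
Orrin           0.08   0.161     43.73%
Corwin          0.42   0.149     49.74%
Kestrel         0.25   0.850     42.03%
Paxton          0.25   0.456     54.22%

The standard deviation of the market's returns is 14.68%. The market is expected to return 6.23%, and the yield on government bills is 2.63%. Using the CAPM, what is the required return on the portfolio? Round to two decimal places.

7.24%

β_Orrin = 0.161 × 43.73% / 14.68% = 0.4796
β_Corwin = 0.149 × 49.74% / 14.68% = 0.5049
β_Kestrel = 0.850 × 42.03% / 14.68% = 2.4336
β_Paxton = 0.456 × 54.22% / 14.68% = 1.6842
β_P = Σ w_i β_i = 0.08×0.4796 + 0.42×0.5049 + 0.25×2.4336 + 0.25×1.6842 = 1.2799
MRP = 6.23% − 2.63% = 3.60%
E(R_P) = R_f + β_P × MRP = 2.63% + 1.2799 × 3.60% = 7.24%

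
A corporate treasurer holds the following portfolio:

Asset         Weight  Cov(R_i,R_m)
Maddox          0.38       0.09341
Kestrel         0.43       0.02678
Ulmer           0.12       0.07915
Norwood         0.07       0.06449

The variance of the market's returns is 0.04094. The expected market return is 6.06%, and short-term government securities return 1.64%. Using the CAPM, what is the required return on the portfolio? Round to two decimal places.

8.23%

β_Maddox = 0.09341 / 0.04094 = 2.2816
β_Kestrel = 0.02678 / 0.04094 = 0.6541
β_Ulmer = 0.07915 / 0.04094 = 1.9333
β_Norwood = 0.06449 / 0.04094 = 1.5752
β_P = Σ w_i β_i = 0.38×2.2816 + 0.43×0.6541 + 0.12×1.9333 + 0.07×1.5752 = 1.4905
MRP = 6.06% − 1.64% = 4.42%
E(R_P) = R_f + β_P × MRP = 1.64% + 1.4905 × 4.42% = 8.23%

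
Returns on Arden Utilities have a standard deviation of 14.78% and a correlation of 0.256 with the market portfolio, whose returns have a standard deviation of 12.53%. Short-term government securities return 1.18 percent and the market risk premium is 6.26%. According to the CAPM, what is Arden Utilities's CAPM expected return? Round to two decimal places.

β = ρ × σ_i / σ_m = 0.256 × 14.78% / 12.53% = 0.3020
E(R) = 1.18% + 0.3020 × 6.26% = 3.07%

3.07%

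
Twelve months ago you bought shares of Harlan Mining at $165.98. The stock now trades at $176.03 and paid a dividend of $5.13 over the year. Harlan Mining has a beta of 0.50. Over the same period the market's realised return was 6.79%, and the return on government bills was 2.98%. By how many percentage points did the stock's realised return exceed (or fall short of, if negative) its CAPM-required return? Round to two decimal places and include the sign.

+4.26%

Realised HPR = (P1 + D1 − P0) / P0 = (176.03 + 5.13 − 165.98) / 165.98 = 15.18 / 165.98 = 9.1457%
MRP = 6.79% − 2.98% = 3.81%
CAPM required = R_f + β·MRP = 2.98% + 0.50 × 3.81% = 4.8850%
α = realised − required = 9.1457% − 4.8850% = +4.26%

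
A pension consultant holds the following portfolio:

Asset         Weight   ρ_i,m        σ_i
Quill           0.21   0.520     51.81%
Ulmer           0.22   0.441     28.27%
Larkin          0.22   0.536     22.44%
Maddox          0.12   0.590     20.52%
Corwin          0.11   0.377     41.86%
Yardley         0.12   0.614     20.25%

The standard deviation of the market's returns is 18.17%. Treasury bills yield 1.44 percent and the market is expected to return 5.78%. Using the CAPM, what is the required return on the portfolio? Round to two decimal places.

β_Quill = 0.520 × 51.81% / 18.17% = 1.4827
β_Ulmer = 0.441 × 28.27% / 18.17% = 0.6861
β_Larkin = 0.536 × 22.44% / 18.17% = 0.6620
β_Maddox = 0.590 × 20.52% / 18.17% = 0.6663
β_Corwin = 0.377 × 41.86% / 18.17% = 0.8685
β_Yardley = 0.614 × 20.25% / 18.17% = 0.6843
β_P = Σ w_i β_i = 0.21×1.4827 + 0.22×0.6861 + 0.22×0.6620 + 0.12×0.6663 + 0.11×0.8685 + 0.12×0.6843 = 0.8656
MRP = 5.78% − 1.44% = 4.34%
E(R_P) = R_f + β_P × MRP = 1.44% + 0.8656 × 4.34% = 5.20%

5.20%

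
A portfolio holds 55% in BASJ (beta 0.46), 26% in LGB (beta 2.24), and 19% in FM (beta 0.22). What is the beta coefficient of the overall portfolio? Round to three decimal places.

β_P = Σ w_i β_i = 0.55×0.46 + 0.26×2.24 + 0.19×0.22 = 0.8772

0.877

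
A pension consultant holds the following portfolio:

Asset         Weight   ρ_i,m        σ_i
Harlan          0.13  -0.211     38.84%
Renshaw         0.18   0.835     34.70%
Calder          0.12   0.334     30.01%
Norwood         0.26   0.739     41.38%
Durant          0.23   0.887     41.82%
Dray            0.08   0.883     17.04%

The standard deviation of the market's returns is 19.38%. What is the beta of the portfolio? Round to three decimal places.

1.189

β_Harlan = -0.211 × 38.84% / 19.38% = -0.4229
β_Renshaw = 0.835 × 34.70% / 19.38% = 1.4951
β_Calder = 0.334 × 30.01% / 19.38% = 0.5172
β_Norwood = 0.739 × 41.38% / 19.38% = 1.5779
β_Durant = 0.887 × 41.82% / 19.38% = 1.9141
β_Dray = 0.883 × 17.04% / 19.38% = 0.7764
β_P = Σ w_i β_i = 0.13×-0.4229 + 0.18×1.4951 + 0.12×0.5172 + 0.26×1.5779 + 0.23×1.9141 + 0.08×0.7764 = 1.1888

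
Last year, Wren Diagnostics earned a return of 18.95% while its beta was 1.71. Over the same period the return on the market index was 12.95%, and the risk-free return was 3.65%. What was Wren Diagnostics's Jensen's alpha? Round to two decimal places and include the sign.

-0.60%

Market excess return = 12.95% − 3.65% = 9.30%
CAPM benchmark = R_f + β(R_m − R_f) = 3.65% + 1.71 × 9.30% = 19.5530%
α = actual − benchmark = 18.95% − 19.5530% = -0.60%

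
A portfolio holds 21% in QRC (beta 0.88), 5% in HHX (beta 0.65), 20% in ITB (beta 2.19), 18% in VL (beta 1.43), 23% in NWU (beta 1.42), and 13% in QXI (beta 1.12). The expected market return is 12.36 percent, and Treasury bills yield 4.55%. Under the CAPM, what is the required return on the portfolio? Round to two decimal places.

β_P = Σ w_i β_i = 0.21×0.88 + 0.05×0.65 + 0.20×2.19 + 0.18×1.43 + 0.23×1.42 + 0.13×1.12 = 1.3849
MRP = 12.36% − 4.55% = 7.81%
E(R_P) = R_f + β_P × MRP = 4.55% + 1.3849 × 7.81% = 15.37%

15.37%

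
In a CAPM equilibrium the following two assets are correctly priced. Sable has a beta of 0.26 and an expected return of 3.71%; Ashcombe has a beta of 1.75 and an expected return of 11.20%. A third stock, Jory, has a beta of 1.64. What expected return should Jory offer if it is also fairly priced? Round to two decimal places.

10.65%

MRP (SML slope) = (11.20% − 3.71%) / (1.75 − 0.26) = 7.49% / 1.49 = 5.0268%
R_f (intercept) = 3.71% − 0.26 × 5.0268% = 2.4030%
E(R_Jory) = R_f + β × MRP = 2.4030% + 1.64 × 5.0268% = 10.65%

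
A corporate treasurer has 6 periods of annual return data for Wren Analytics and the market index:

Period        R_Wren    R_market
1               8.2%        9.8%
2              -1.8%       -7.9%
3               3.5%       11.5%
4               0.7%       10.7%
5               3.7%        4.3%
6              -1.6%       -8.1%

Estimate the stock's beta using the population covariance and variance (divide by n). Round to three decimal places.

0.305

Mean R_i = (8.2 − 1.8 + 3.5 + 0.7 + 3.7 − 1.6) / 6 = 2.1167%
Mean R_m = (9.8 − 7.9 + 11.5 + 10.7 + 4.3 − 8.1) / 6 = 3.3833%
Σ(R_i − R̄_i)(R_m − R̄_m) = 128.2217  ⇒  Cov = 128.2217 / 6 = 21.3703
Σ(R_m − R̄_m)² = 420.6083  ⇒  Var(R_m) = 420.6083 / 6 = 70.1014
β = Cov / Var(R_m) = 21.3703 / 70.1014 = 0.3048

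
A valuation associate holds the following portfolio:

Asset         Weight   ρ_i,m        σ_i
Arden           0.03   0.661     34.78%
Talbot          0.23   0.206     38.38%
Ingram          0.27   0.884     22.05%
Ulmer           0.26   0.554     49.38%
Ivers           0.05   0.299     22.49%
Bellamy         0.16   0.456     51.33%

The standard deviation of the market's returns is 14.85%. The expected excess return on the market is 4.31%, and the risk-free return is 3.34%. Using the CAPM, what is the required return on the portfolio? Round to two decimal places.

8.84%

β_Arden = 0.661 × 34.78% / 14.85% = 1.5481
β_Talbot = 0.206 × 38.38% / 14.85% = 0.5324
β_Ingram = 0.884 × 22.05% / 14.85% = 1.3126
β_Ulmer = 0.554 × 49.38% / 14.85% = 1.8422
β_Ivers = 0.299 × 22.49% / 14.85% = 0.4528
β_Bellamy = 0.456 × 51.33% / 14.85% = 1.5762
β_P = Σ w_i β_i = 0.03×1.5481 + 0.23×0.5324 + 0.27×1.3126 + 0.26×1.8422 + 0.05×0.4528 + 0.16×1.5762 = 1.2771
E(R_P) = R_f + β_P × MRP = 3.34% + 1.2771 × 4.31% = 8.84%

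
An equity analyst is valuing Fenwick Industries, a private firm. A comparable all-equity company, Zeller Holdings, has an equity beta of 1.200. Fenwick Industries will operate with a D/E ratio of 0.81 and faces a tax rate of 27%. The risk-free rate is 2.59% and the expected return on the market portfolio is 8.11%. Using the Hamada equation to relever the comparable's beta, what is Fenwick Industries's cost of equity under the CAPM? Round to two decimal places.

β_L = β_U × [1 + (1 − t)(D/E)] = 1.200 × [1 + (1 − 0.27) × 0.81]
    = 1.200 × [1 + 0.73 × 0.81] = 1.200 × 1.5913 = 1.9096
MRP = 8.11% − 2.59% = 5.52%
E(R) = R_f + β_L × MRP = 2.59% + 1.9096 × 5.52% = 13.13%

13.13%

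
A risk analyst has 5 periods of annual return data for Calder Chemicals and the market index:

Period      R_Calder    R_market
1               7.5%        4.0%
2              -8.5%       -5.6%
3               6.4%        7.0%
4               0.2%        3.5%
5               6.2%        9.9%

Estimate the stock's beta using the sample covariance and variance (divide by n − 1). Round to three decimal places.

Mean R_i = (7.5 − 8.5 + 6.4 + 0.2 + 6.2) / 5 = 2.3600%
Mean R_m = (4.0 − 5.6 + 7.0 + 3.5 + 9.9) / 5 = 3.7600%
Σ(R_i − R̄_i)(R_m − R̄_m) = 140.1120  ⇒  Cov = 140.1120 / 4 = 35.0280
Σ(R_m − R̄_m)² = 135.9320  ⇒  Var(R_m) = 135.9320 / 4 = 33.9830
β = Cov / Var(R_m) = 35.0280 / 33.9830 = 1.0308

1.031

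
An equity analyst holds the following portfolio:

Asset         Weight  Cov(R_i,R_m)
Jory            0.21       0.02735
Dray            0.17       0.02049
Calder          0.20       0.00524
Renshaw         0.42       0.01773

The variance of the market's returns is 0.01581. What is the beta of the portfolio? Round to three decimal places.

1.121

β_Jory = 0.02735 / 0.01581 = 1.7299
β_Dray = 0.02049 / 0.01581 = 1.2960
β_Calder = 0.00524 / 0.01581 = 0.3314
β_Renshaw = 0.01773 / 0.01581 = 1.1214
β_P = Σ w_i β_i = 0.21×1.7299 + 0.17×1.2960 + 0.20×0.3314 + 0.42×1.1214 = 1.1209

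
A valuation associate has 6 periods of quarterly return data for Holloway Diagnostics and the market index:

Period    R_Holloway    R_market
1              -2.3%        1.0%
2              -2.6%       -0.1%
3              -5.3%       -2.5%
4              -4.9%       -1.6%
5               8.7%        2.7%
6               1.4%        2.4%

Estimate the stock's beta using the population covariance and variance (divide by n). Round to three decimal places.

Mean R_i = (-2.3 − 2.6 − 5.3 − 4.9 + 8.7 + 1.4) / 6 = -0.8333%
Mean R_m = (1.0 − 0.1 − 2.5 − 1.6 + 2.7 + 2.4) / 6 = 0.3167%
Σ(R_i − R̄_i)(R_m − R̄_m) = 47.4833  ⇒  Cov = 47.4833 / 6 = 7.9139
Σ(R_m − R̄_m)² = 22.2683  ⇒  Var(R_m) = 22.2683 / 6 = 3.7114
β = Cov / Var(R_m) = 7.9139 / 3.7114 = 2.1323

2.132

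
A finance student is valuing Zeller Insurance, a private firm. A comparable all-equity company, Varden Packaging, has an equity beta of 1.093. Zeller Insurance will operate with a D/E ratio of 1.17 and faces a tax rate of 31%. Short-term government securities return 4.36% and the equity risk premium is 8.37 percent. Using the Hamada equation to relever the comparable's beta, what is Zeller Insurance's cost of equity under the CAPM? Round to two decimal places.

20.89%

β_L = β_U × [1 + (1 − t)(D/E)] = 1.093 × [1 + (1 − 0.31) × 1.17]
    = 1.093 × [1 + 0.69 × 1.17] = 1.093 × 1.8073 = 1.9754
E(R) = R_f + β_L × MRP = 4.36% + 1.9754 × 8.37% = 20.89%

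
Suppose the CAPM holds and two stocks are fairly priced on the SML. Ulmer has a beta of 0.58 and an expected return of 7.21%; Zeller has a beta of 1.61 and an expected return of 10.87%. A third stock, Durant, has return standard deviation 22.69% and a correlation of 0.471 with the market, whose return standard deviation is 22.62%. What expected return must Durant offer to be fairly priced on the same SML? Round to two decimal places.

6.83%

MRP = (10.87% − 7.21%) / (1.61 − 0.58) = 3.5534%
R_f = 7.21% − 0.58 × 3.5534% = 5.1490%
β_Durant = ρ·σ_i/σ_m = 0.471 × 22.69 / 22.62 = 0.4725
E(R_Durant) = R_f + β × MRP = 5.1490% + 0.4725 × 3.5534% = 6.83%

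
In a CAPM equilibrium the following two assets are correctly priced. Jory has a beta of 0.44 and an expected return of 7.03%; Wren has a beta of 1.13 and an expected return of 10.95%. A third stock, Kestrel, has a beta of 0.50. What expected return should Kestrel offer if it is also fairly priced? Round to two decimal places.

7.37%

MRP (SML slope) = (10.95% − 7.03%) / (1.13 − 0.44) = 3.92% / 0.69 = 5.6812%
R_f (intercept) = 7.03% − 0.44 × 5.6812% = 4.5303%
E(R_Kestrel) = R_f + β × MRP = 4.5303% + 0.50 × 5.6812% = 7.37%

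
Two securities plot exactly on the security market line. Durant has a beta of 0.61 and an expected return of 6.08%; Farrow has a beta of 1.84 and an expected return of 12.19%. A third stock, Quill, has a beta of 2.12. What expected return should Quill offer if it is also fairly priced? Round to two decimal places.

13.58%

MRP (SML slope) = (12.19% − 6.08%) / (1.84 − 0.61) = 6.11% / 1.23 = 4.9675%
R_f (intercept) = 6.08% − 0.61 × 4.9675% = 3.0498%
E(R_Quill) = R_f + β × MRP = 3.0498% + 2.12 × 4.9675% = 13.58%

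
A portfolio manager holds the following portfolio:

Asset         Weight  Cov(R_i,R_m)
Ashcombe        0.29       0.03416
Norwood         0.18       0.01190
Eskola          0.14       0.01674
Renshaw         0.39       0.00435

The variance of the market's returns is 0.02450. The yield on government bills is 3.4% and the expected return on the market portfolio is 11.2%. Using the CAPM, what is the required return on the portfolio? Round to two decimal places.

8.52%

β_Ashcombe = 0.03416 / 0.02450 = 1.3943
β_Norwood = 0.01190 / 0.02450 = 0.4857
β_Eskola = 0.01674 / 0.02450 = 0.6833
β_Renshaw = 0.00435 / 0.02450 = 0.1776
β_P = Σ w_i β_i = 0.29×1.3943 + 0.18×0.4857 + 0.14×0.6833 + 0.39×0.1776 = 0.6567
MRP = 11.2% − 3.4% = 7.80%
E(R_P) = R_f + β_P × MRP = 3.4% + 0.6567 × 7.8% = 8.52%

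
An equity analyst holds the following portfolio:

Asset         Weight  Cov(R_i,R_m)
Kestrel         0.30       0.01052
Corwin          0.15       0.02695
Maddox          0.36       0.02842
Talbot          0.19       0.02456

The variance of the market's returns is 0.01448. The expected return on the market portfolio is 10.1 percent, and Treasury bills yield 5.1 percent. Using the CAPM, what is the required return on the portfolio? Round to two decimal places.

β_Kestrel = 0.01052 / 0.01448 = 0.7265
β_Corwin = 0.02695 / 0.01448 = 1.8612
β_Maddox = 0.02842 / 0.01448 = 1.9627
β_Talbot = 0.02456 / 0.01448 = 1.6961
β_P = Σ w_i β_i = 0.30×0.7265 + 0.15×1.8612 + 0.36×1.9627 + 0.19×1.6961 = 1.5260
MRP = 10.1% − 5.1% = 5.00%
E(R_P) = R_f + β_P × MRP = 5.1% + 1.5260 × 5.0% = 12.73%

12.73%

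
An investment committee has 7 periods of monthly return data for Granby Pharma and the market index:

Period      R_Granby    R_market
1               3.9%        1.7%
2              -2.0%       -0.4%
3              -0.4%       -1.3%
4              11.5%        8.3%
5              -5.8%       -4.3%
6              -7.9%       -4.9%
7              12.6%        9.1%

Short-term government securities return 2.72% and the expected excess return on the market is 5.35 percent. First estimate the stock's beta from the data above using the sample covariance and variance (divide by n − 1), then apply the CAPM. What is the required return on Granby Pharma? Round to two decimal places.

10.29%

Mean R_i = (3.9 − 2.0 − 0.4 + 11.5 − 5.8 − 7.9 + 12.6) / 7 = 1.7000%
Mean R_m = (1.7 − 0.4 − 1.3 + 8.3 − 4.3 − 4.9 + 9.1) / 7 = 1.1714%
Σ(R_i − R̄_i)(R_m − R̄_m) = 267.7700  ⇒  Cov = 267.7700 / 6 = 44.6283
Σ(R_m − R̄_m)² = 189.3343  ⇒  Var(R_m) = 189.3343 / 6 = 31.5557
β = Cov / Var(R_m) = 44.6283 / 31.5557 = 1.4143
E(R) = R_f + β × MRP = 2.72% + 1.4143 × 5.35% = 10.29%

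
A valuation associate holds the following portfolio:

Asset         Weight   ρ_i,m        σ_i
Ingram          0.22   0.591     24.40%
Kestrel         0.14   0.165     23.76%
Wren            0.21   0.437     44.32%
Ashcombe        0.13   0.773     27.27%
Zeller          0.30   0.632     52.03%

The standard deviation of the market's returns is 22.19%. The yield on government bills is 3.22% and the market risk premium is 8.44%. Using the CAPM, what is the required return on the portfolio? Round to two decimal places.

10.98%

β_Ingram = 0.591 × 24.40% / 22.19% = 0.6499
β_Kestrel = 0.165 × 23.76% / 22.19% = 0.1767
β_Wren = 0.437 × 44.32% / 22.19% = 0.8728
β_Ashcombe = 0.773 × 27.27% / 22.19% = 0.9500
β_Zeller = 0.632 × 52.03% / 22.19% = 1.4819
β_P = Σ w_i β_i = 0.22×0.6499 + 0.14×0.1767 + 0.21×0.8728 + 0.13×0.9500 + 0.30×1.4819 = 0.9191
E(R_P) = R_f + β_P × MRP = 3.22% + 0.9191 × 8.44% = 10.98%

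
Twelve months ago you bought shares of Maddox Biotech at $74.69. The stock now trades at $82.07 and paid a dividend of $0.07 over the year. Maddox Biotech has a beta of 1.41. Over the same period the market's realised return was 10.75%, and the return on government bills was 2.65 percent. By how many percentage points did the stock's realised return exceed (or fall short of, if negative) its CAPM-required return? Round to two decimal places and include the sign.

-4.10%

Realised HPR = (P1 + D1 − P0) / P0 = (82.07 + 0.07 − 74.69) / 74.69 = 7.45 / 74.69 = 9.9746%
MRP = 10.75% − 2.65% = 8.10%
CAPM required = R_f + β·MRP = 2.65% + 1.41 × 8.10% = 14.0710%
α = realised − required = 9.9746% − 14.0710% = -4.10%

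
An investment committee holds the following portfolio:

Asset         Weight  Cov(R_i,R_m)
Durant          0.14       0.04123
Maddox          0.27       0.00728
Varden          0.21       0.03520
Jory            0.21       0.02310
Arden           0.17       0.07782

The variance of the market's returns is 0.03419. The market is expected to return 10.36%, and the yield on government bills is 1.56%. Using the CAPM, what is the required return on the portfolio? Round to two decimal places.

β_Durant = 0.04123 / 0.03419 = 1.2059
β_Maddox = 0.00728 / 0.03419 = 0.2129
β_Varden = 0.03520 / 0.03419 = 1.0295
β_Jory = 0.02310 / 0.03419 = 0.6756
β_Arden = 0.07782 / 0.03419 = 2.2761
β_P = Σ w_i β_i = 0.14×1.2059 + 0.27×0.2129 + 0.21×1.0295 + 0.21×0.6756 + 0.17×2.2761 = 0.9713
MRP = 10.36% − 1.56% = 8.80%
E(R_P) = R_f + β_P × MRP = 1.56% + 0.9713 × 8.80% = 10.11%

10.11%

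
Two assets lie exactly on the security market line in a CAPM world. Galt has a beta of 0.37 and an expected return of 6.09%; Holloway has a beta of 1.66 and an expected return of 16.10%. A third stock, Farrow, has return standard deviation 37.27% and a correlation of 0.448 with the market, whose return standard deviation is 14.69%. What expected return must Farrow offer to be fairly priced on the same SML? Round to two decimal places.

MRP = (16.10% − 6.09%) / (1.66 − 0.37) = 7.7597%
R_f = 6.09% − 0.37 × 7.7597% = 3.2189%
β_Farrow = ρ·σ_i/σ_m = 0.448 × 37.27 / 14.69 = 1.1366
E(R_Farrow) = R_f + β × MRP = 3.2189% + 1.1366 × 7.7597% = 12.04%

12.04%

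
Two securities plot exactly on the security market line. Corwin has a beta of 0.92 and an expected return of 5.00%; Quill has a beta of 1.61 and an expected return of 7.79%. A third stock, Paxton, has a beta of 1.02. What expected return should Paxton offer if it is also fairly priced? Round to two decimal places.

5.40%

MRP (SML slope) = (7.79% − 5.00%) / (1.61 − 0.92) = 2.79% / 0.69 = 4.0435%
R_f (intercept) = 5.00% − 0.92 × 4.0435% = 1.2800%
E(R_Paxton) = R_f + β × MRP = 1.2800% + 1.02 × 4.0435% = 5.40%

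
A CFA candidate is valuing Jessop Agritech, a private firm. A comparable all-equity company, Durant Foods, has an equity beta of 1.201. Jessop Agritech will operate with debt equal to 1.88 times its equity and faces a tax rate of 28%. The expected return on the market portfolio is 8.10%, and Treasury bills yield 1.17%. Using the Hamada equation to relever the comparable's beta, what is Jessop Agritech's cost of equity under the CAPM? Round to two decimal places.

β_L = β_U × [1 + (1 − t)(D/E)] = 1.201 × [1 + (1 − 0.28) × 1.88]
    = 1.201 × [1 + 0.72 × 1.88] = 1.201 × 2.3536 = 2.8267
MRP = 8.10% − 1.17% = 6.93%
E(R) = R_f + β_L × MRP = 1.17% + 2.8267 × 6.93% = 20.76%

20.76%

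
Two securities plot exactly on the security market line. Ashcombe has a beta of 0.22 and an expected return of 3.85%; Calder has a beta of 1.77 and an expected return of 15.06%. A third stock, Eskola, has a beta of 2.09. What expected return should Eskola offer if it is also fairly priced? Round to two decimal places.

MRP (SML slope) = (15.06% − 3.85%) / (1.77 − 0.22) = 11.21% / 1.55 = 7.2323%
R_f (intercept) = 3.85% − 0.22 × 7.2323% = 2.2589%
E(R_Eskola) = R_f + β × MRP = 2.2589% + 2.09 × 7.2323% = 17.37%

17.37%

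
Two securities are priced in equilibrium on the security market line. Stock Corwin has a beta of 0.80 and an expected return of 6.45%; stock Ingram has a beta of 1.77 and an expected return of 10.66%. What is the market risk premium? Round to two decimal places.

Both satisfy E(R) = R_f + β·MRP, so the slope of the SML is
MRP = (10.66% − 6.45%) / (1.77 − 0.80) = 4.21% / 0.97 = 4.3402%

4.34%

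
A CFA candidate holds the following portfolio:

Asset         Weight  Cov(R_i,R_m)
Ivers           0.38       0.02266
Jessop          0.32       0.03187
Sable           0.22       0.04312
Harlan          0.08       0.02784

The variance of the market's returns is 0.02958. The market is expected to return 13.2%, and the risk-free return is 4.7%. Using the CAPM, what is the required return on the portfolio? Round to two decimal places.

13.47%

β_Ivers = 0.02266 / 0.02958 = 0.7661
β_Jessop = 0.03187 / 0.02958 = 1.0774
β_Sable = 0.04312 / 0.02958 = 1.4577
β_Harlan = 0.02784 / 0.02958 = 0.9412
β_P = Σ w_i β_i = 0.38×0.7661 + 0.32×1.0774 + 0.22×1.4577 + 0.08×0.9412 = 1.0319
MRP = 13.2% − 4.7% = 8.50%
E(R_P) = R_f + β_P × MRP = 4.7% + 1.0319 × 8.5% = 13.47%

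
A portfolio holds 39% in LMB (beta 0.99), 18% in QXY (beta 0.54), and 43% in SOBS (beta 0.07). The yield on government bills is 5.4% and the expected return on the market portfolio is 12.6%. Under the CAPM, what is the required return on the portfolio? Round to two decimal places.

β_P = Σ w_i β_i = 0.39×0.99 + 0.18×0.54 + 0.43×0.07 = 0.5134
MRP = 12.6% − 5.4% = 7.20%
E(R_P) = R_f + β_P × MRP = 5.4% + 0.5134 × 7.2% = 9.10%

9.10%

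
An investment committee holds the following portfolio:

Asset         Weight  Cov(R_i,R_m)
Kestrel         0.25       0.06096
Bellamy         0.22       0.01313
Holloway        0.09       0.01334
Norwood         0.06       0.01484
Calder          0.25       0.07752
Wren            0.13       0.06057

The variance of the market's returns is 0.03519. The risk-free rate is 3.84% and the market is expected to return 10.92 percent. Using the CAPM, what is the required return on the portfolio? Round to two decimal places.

β_Kestrel = 0.06096 / 0.03519 = 1.7323
β_Bellamy = 0.01313 / 0.03519 = 0.3731
β_Holloway = 0.01334 / 0.03519 = 0.3791
β_Norwood = 0.01484 / 0.03519 = 0.4217
β_Calder = 0.07752 / 0.03519 = 2.2029
β_Wren = 0.06057 / 0.03519 = 1.7212
β_P = Σ w_i β_i = 0.25×1.7323 + 0.22×0.3731 + 0.09×0.3791 + 0.06×0.4217 + 0.25×2.2029 + 0.13×1.7212 = 1.3491
MRP = 10.92% − 3.84% = 7.08%
E(R_P) = R_f + β_P × MRP = 3.84% + 1.3491 × 7.08% = 13.39%

13.39%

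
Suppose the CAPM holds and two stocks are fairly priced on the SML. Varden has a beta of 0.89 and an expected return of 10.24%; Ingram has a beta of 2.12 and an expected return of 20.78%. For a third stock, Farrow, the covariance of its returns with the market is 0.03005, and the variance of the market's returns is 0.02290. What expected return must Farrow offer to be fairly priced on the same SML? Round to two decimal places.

13.86%

MRP = (20.78% − 10.24%) / (2.12 − 0.89) = 8.5691%
R_f = 10.24% − 0.89 × 8.5691% = 2.6135%
β_Farrow = Cov / Var(R_m) = 0.03005 / 0.02290 = 1.3122
E(R_Farrow) = R_f + β × MRP = 2.6135% + 1.3122 × 8.5691% = 13.86%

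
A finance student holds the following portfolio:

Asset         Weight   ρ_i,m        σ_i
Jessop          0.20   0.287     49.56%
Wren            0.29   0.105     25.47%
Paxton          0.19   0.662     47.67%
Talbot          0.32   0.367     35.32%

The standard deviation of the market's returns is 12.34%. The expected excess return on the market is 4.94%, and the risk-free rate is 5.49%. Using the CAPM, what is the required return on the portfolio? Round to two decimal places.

11.00%

β_Jessop = 0.287 × 49.56% / 12.34% = 1.1527
β_Wren = 0.105 × 25.47% / 12.34% = 0.2167
β_Paxton = 0.662 × 47.67% / 12.34% = 2.5573
β_Talbot = 0.367 × 35.32% / 12.34% = 1.0504
β_P = Σ w_i β_i = 0.20×1.1527 + 0.29×0.2167 + 0.19×2.5573 + 0.32×1.0504 = 1.1154
E(R_P) = R_f + β_P × MRP = 5.49% + 1.1154 × 4.94% = 11.00%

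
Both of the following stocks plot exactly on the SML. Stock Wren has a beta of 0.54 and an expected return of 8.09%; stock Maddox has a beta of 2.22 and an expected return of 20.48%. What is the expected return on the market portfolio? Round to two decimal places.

Both satisfy E(R) = R_f + β·MRP, so the slope of the SML is
MRP = (20.48% − 8.09%) / (2.22 − 0.54) = 12.39% / 1.68 = 7.3750%
R_f = E(R_Wren) − β_Wren·MRP = 8.09% − 0.54 × 7.3750% = 4.1075%
E(R_m) = R_f + MRP = 4.1075% + 7.3750% = 11.48%

11.48%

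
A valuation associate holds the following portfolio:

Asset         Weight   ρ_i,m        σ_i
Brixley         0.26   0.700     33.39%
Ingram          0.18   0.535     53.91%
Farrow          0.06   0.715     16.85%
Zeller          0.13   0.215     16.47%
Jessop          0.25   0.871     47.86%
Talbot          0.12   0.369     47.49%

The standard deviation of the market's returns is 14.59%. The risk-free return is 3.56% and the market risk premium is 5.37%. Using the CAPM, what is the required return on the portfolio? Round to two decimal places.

12.75%

β_Brixley = 0.700 × 33.39% / 14.59% = 1.6020
β_Ingram = 0.535 × 53.91% / 14.59% = 1.9768
β_Farrow = 0.715 × 16.85% / 14.59% = 0.8258
β_Zeller = 0.215 × 16.47% / 14.59% = 0.2427
β_Jessop = 0.871 × 47.86% / 14.59% = 2.8572
β_Talbot = 0.369 × 47.49% / 14.59% = 1.2011
β_P = Σ w_i β_i = 0.26×1.6020 + 0.18×1.9768 + 0.06×0.8258 + 0.13×0.2427 + 0.25×2.8572 + 0.12×1.2011 = 1.7119
E(R_P) = R_f + β_P × MRP = 3.56% + 1.7119 × 5.37% = 12.75%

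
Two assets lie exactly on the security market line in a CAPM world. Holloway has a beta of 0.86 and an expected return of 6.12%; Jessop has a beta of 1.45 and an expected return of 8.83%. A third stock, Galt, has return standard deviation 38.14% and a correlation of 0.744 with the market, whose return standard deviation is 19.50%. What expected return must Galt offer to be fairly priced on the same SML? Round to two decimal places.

8.85%

MRP = (8.83% − 6.12%) / (1.45 − 0.86) = 4.5932%
R_f = 6.12% − 0.86 × 4.5932% = 2.1698%
β_Galt = ρ·σ_i/σ_m = 0.744 × 38.14 / 19.50 = 1.4552
E(R_Galt) = R_f + β × MRP = 2.1698% + 1.4552 × 4.5932% = 8.85%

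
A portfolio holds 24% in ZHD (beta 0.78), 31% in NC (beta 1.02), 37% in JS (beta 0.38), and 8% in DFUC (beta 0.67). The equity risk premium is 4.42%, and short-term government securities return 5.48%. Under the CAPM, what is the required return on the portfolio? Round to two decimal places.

8.56%

β_P = Σ w_i β_i = 0.24×0.78 + 0.31×1.02 + 0.37×0.38 + 0.08×0.67 = 0.6976
E(R_P) = R_f + β_P × MRP = 5.48% + 0.6976 × 4.42% = 8.56%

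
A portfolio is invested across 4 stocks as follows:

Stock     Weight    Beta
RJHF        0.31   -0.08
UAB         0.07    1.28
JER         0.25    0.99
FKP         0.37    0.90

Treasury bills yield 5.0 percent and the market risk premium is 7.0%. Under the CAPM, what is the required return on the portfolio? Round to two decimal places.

9.52%

β_P = Σ w_i β_i = 0.31×-0.08 + 0.07×1.28 + 0.25×0.99 + 0.37×0.90 = 0.6453
E(R_P) = R_f + β_P × MRP = 5.0% + 0.6453 × 7.0% = 9.52%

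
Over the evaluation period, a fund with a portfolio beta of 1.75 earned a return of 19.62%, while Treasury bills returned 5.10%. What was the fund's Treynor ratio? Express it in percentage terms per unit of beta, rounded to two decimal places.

Treynor = (R_P − R_f) / β_P = (19.62% − 5.10%) / 1.7500 = 14.52% / 1.7500 = 8.30%

8.30%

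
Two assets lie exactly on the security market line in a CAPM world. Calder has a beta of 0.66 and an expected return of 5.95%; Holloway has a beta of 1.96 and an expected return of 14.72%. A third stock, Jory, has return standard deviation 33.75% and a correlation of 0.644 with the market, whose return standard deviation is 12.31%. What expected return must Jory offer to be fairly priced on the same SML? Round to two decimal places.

MRP = (14.72% − 5.95%) / (1.96 − 0.66) = 6.7462%
R_f = 5.95% − 0.66 × 6.7462% = 1.4975%
β_Jory = ρ·σ_i/σ_m = 0.644 × 33.75 / 12.31 = 1.7656
E(R_Jory) = R_f + β × MRP = 1.4975% + 1.7656 × 6.7462% = 13.41%

13.41%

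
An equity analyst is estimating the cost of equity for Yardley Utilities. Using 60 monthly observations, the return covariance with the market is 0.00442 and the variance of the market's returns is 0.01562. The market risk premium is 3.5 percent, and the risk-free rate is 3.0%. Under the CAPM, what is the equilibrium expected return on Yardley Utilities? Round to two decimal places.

3.99%

β = Cov(R_i, R_m) / Var(R_m) = 0.00442 / 0.01562 = 0.2830
E(R) = R_f + β × MRP = 3.0% + 0.2830 × 3.5% = 3.99%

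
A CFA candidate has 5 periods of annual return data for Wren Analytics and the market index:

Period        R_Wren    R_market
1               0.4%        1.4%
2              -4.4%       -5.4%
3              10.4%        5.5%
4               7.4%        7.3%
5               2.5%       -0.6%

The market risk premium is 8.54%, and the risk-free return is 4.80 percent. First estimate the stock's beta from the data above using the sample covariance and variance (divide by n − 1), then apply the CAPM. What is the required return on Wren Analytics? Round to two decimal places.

Mean R_i = (0.4 − 4.4 + 10.4 + 7.4 + 2.5) / 5 = 3.2600%
Mean R_m = (1.4 − 5.4 + 5.5 + 7.3 − 0.6) / 5 = 1.6400%
Σ(R_i − R̄_i)(R_m − R̄_m) = 107.3080  ⇒  Cov = 107.3080 / 4 = 26.8270
Σ(R_m − R̄_m)² = 101.5720  ⇒  Var(R_m) = 101.5720 / 4 = 25.3930
β = Cov / Var(R_m) = 26.8270 / 25.3930 = 1.0565
E(R) = R_f + β × MRP = 4.80% + 1.0565 × 8.54% = 13.82%

13.82%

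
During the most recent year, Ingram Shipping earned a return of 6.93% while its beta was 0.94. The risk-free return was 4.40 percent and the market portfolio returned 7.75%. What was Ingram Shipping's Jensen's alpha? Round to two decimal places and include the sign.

Market excess return = 7.75% − 4.40% = 3.35%
CAPM benchmark = R_f + β(R_m − R_f) = 4.40% + 0.94 × 3.35% = 7.5490%
α = actual − benchmark = 6.93% − 7.5490% = -0.62%

-0.62%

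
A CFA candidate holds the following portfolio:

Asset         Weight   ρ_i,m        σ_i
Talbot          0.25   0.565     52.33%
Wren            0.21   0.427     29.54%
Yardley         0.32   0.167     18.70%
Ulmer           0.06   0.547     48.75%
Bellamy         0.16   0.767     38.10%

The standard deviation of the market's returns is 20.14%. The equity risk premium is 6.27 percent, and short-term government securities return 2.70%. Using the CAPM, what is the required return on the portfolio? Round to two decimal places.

β_Talbot = 0.565 × 52.33% / 20.14% = 1.4680
β_Wren = 0.427 × 29.54% / 20.14% = 0.6263
β_Yardley = 0.167 × 18.70% / 20.14% = 0.1551
β_Ulmer = 0.547 × 48.75% / 20.14% = 1.3240
β_Bellamy = 0.767 × 38.10% / 20.14% = 1.4510
β_P = Σ w_i β_i = 0.25×1.4680 + 0.21×0.6263 + 0.32×0.1551 + 0.06×1.3240 + 0.16×1.4510 = 0.8598
E(R_P) = R_f + β_P × MRP = 2.70% + 0.8598 × 6.27% = 8.09%

8.09%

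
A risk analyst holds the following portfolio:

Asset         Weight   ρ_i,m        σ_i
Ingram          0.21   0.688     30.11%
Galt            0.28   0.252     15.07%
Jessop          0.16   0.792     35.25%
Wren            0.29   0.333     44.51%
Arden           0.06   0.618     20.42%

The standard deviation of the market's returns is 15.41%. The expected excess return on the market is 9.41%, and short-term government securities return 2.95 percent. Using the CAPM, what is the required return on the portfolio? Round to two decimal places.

12.07%

β_Ingram = 0.688 × 30.11% / 15.41% = 1.3443
β_Galt = 0.252 × 15.07% / 15.41% = 0.2464
β_Jessop = 0.792 × 35.25% / 15.41% = 1.8117
β_Wren = 0.333 × 44.51% / 15.41% = 0.9618
β_Arden = 0.618 × 20.42% / 15.41% = 0.8189
β_P = Σ w_i β_i = 0.21×1.3443 + 0.28×0.2464 + 0.16×1.8117 + 0.29×0.9618 + 0.06×0.8189 = 0.9692
E(R_P) = R_f + β_P × MRP = 2.95% + 0.9692 × 9.41% = 12.07%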